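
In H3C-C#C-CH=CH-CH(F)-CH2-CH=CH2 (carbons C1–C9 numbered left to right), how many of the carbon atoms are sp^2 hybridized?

4

C1: sp3
C2: sp
C3: sp
C4: sp2 ✓
C5: sp2 ✓
C6: sp3
C7: sp3
C8: sp2 ✓
C9: sp2 ✓
C4, C5, C8, C9 → 4 sp2 carbons.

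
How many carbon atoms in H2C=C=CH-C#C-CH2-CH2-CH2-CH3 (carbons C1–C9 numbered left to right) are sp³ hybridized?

C1: sp2
C2: sp
C3: sp2
C4: sp
C5: sp
C6: sp3 ✓
C7: sp3 ✓
C8: sp3 ✓
C9: sp3 ✓
C6, C7, C8, C9 → 4 sp3 carbons.

4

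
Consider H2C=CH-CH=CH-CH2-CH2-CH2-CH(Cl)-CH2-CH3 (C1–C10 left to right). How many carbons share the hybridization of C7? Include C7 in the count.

C7 is sp3 (only σ bonds).
C1: sp2
C2: sp2
C3: sp2
C4: sp2
C5: sp3 ✓
C6: sp3 ✓
C7: sp3 ✓
C8: sp3 ✓
C9: sp3 ✓
C10: sp3 ✓
6 carbons are sp3.

6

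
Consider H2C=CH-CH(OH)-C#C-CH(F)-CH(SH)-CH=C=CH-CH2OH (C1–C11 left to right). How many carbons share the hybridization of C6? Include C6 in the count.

4

C6 is sp3 (only σ bonds).
C1: sp2
C2: sp2
C3: sp3 ✓
C4: sp
C5: sp
C6: sp3 ✓
C7: sp3 ✓
C8: sp2
C9: sp
C10: sp2
C11: sp3 ✓
4 carbons are sp3.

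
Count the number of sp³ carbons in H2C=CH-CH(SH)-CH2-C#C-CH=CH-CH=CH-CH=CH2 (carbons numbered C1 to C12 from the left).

2

C1: sp2
C2: sp2
C3: sp3 ✓
C4: sp3 ✓
C5: sp
C6: sp
C7: sp2
C8: sp2
C9: sp2
C10: sp2
C11: sp2
C12: sp2
C3, C4 → 2 sp3 carbons.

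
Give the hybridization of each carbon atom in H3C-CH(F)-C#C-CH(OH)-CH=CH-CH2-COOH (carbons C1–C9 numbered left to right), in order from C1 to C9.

C1 sp3, C2 sp3, C3 sp, C4 sp, C5 sp3, C6 sp2, C7 sp2, C8 sp3, C9 sp2

C1 is sp3: 4 σ bonds, 4 electron-density regions.
C2 — 4 σ bonds. Steric number 4, so sp3.
C3 (2 σ bonds, plus two π bonds) has steric number 2: sp.
C4 — 2 σ bonds, plus two π bonds. Steric number 2, so sp.
C5 — 4 σ bonds. Steric number 4, so sp3.
C6 has 3 σ bonds, plus one π bond: steric number 3 → sp2.
C7: 3 σ bonds, plus one π bond; 3 regions of electron density → sp2.
C8 carries 4 σ bonds, giving a steric number of 4, so it is sp3.
C9: 3 σ bonds, plus one π bond — 3 electron domains, sp2.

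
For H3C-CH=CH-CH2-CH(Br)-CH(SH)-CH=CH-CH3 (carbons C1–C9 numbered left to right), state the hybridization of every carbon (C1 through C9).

C1 sp3, C2 sp2, C3 sp2, C4 sp3, C5 sp3, C6 sp3, C7 sp2, C8 sp2, C9 sp3

C1 carries 4 σ bonds, giving a steric number of 4, so it is sp3.
C2: 3 σ bonds, plus one π bond — 3 electron domains, sp2.
C3 has 3 σ bonds, plus one π bond: steric number 3 → sp2.
C4 carries 4 σ bonds, giving a steric number of 4, so it is sp3.
C5 is sp3: 4 σ bonds, 4 electron-density regions.
C6 has 4 σ bonds: steric number 4 → sp3.
C7 is sp2: 3 σ bonds, plus one π bond, 3 electron-density regions.
C8: 3 σ bonds, plus one π bond — 3 electron domains, sp2.
C9 is sp3: 4 σ bonds, 4 electron-density regions.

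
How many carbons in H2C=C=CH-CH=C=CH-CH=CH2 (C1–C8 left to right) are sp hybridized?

2

C1: sp2
C2: sp ✓
C3: sp2
C4: sp2
C5: sp ✓
C6: sp2
C7: sp2
C8: sp2
C2, C5 → 2 sp carbons.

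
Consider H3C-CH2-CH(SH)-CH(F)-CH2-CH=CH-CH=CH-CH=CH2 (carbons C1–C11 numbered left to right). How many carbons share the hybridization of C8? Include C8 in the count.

6

C8 is sp2 (one π bond).
C1: sp3
C2: sp3
C3: sp3
C4: sp3
C5: sp3
C6: sp2 ✓
C7: sp2 ✓
C8: sp2 ✓
C9: sp2 ✓
C10: sp2 ✓
C11: sp2 ✓
6 carbons are sp2.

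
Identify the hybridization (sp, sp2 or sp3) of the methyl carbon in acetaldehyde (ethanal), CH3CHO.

The methyl carbon: 4 σ bonds — 4 electron domains, sp3.

sp3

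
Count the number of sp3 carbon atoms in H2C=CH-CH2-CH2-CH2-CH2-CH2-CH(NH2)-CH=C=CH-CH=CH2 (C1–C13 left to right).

6

C1: sp2
C2: sp2
C3: sp3 ✓
C4: sp3 ✓
C5: sp3 ✓
C6: sp3 ✓
C7: sp3 ✓
C8: sp3 ✓
C9: sp2
C10: sp
C11: sp2
C12: sp2
C13: sp2
C3, C4, C5, C6, C7, C8 → 6 sp3 carbons.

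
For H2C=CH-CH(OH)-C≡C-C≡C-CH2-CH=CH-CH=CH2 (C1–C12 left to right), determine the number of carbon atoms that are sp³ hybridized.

C1: sp2
C2: sp2
C3: sp3 ✓
C4: sp
C5: sp
C6: sp
C7: sp
C8: sp3 ✓
C9: sp2
C10: sp2
C11: sp2
C12: sp2
C3, C8 → 2 sp3 carbons.

2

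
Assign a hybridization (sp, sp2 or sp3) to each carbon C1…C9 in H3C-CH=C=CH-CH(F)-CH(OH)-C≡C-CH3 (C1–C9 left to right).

C1 sp3, C2 sp2, C3 sp, C4 sp2, C5 sp3, C6 sp3, C7 sp, C8 sp, C9 sp3

C1 carries 4 σ bonds, giving a steric number of 4, so it is sp3.
C2: 3 σ bonds, plus one π bond — 3 electron domains, sp2.
C3 — 2 σ bonds, plus two π bonds. Steric number 2, so sp.
C4: 3 σ bonds, plus one π bond — 3 electron domains, sp2.
C5 carries 4 σ bonds, giving a steric number of 4, so it is sp3.
C6 carries 4 σ bonds, giving a steric number of 4, so it is sp3.
C7 — 2 σ bonds, plus two π bonds. Steric number 2, so sp.
C8: 2 σ bonds, plus two π bonds — 2 electron domains, sp.
C9 — 4 σ bonds. Steric number 4, so sp3.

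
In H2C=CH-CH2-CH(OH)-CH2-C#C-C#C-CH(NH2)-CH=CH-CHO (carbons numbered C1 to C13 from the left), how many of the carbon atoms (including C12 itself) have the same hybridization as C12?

C12 is sp2 (one π bond).
C1: sp2 ✓
C2: sp2 ✓
C3: sp3
C4: sp3
C5: sp3
C6: sp
C7: sp
C8: sp
C9: sp
C10: sp3
C11: sp2 ✓
C12: sp2 ✓
C13: sp2 ✓
5 carbons are sp2.

5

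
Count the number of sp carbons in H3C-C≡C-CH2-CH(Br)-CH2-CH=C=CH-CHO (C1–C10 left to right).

C1: sp3
C2: sp ✓
C3: sp ✓
C4: sp3
C5: sp3
C6: sp3
C7: sp2
C8: sp ✓
C9: sp2
C10: sp2
C2, C3, C8 → 3 sp carbons.

3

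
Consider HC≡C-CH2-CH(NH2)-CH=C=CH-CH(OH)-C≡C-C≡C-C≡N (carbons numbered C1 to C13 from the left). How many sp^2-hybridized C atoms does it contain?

2

C1: sp
C2: sp
C3: sp3
C4: sp3
C5: sp2 ✓
C6: sp
C7: sp2 ✓
C8: sp3
C9: sp
C10: sp
C11: sp
C12: sp
C13: sp
C5, C7 → 2 sp2 carbons.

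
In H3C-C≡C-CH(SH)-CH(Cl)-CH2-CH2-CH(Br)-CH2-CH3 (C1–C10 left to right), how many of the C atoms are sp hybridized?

2

C1: sp3
C2: sp ✓
C3: sp ✓
C4: sp3
C5: sp3
C6: sp3
C7: sp3
C8: sp3
C9: sp3
C10: sp3
C2, C3 → 2 sp carbons.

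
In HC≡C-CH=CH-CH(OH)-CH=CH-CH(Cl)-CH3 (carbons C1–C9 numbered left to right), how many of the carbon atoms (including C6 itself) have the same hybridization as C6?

C6 is sp2 (one π bond).
C1: sp
C2: sp
C3: sp2 ✓
C4: sp2 ✓
C5: sp3
C6: sp2 ✓
C7: sp2 ✓
C8: sp3
C9: sp3
4 carbons are sp2.

4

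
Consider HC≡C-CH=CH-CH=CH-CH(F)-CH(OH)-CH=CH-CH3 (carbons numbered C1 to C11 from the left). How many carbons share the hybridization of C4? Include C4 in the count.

6

C4 is sp2 (one π bond).
C1: sp
C2: sp
C3: sp2 ✓
C4: sp2 ✓
C5: sp2 ✓
C6: sp2 ✓
C7: sp3
C8: sp3
C9: sp2 ✓
C10: sp2 ✓
C11: sp3
6 carbons are sp2.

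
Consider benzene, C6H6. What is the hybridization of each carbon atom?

sp^2

Every ring carbon has three σ bonds and contributes one p electron to the aromatic π system.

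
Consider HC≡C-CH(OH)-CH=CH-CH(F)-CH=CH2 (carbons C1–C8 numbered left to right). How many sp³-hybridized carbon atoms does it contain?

2

C1: sp
C2: sp
C3: sp3 ✓
C4: sp2
C5: sp2
C6: sp3 ✓
C7: sp2
C8: sp2
C3, C6 → 2 sp3 carbons.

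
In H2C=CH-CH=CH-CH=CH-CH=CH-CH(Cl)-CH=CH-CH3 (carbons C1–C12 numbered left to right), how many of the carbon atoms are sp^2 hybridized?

C1: sp2 ✓
C2: sp2 ✓
C3: sp2 ✓
C4: sp2 ✓
C5: sp2 ✓
C6: sp2 ✓
C7: sp2 ✓
C8: sp2 ✓
C9: sp3
C10: sp2 ✓
C11: sp2 ✓
C12: sp3
C1, C2, C3, C4, C5, C6, C7, C8, C10, C11 → 10 sp2 carbons.

10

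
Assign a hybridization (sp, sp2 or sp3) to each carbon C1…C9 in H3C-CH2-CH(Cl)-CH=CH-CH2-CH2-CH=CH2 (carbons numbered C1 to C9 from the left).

C1: 4 σ bonds; 4 regions of electron density → sp3.
C2: 4 σ bonds; 4 regions of electron density → sp3.
C3: 4 σ bonds; 4 regions of electron density → sp3.
C4: 3 σ bonds, plus one π bond; 3 regions of electron density → sp2.
C5: 3 σ bonds, plus one π bond; 3 regions of electron density → sp2.
C6 — 4 σ bonds. Steric number 4, so sp3.
C7 has 4 σ bonds: steric number 4 → sp3.
C8: 3 σ bonds, plus one π bond; 3 regions of electron density → sp2.
C9 carries 3 σ bonds, plus one π bond, giving a steric number of 3, so it is sp2.

C1 sp3, C2 sp3, C3 sp3, C4 sp2, C5 sp2, C6 sp3, C7 sp3, C8 sp2, C9 sp2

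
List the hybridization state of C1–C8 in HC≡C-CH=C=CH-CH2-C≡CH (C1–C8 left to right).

C1 is sp: 2 σ bonds, plus two π bonds, 2 electron-density regions.
C2 carries 2 σ bonds, plus two π bonds, giving a steric number of 2, so it is sp.
C3: 3 σ bonds, plus one π bond — 3 electron domains, sp2.
C4 is sp: 2 σ bonds, plus two π bonds, 2 electron-density regions.
C5: 3 σ bonds, plus one π bond — 3 electron domains, sp2.
C6: 4 σ bonds; 4 regions of electron density → sp3.
C7 is sp: 2 σ bonds, plus two π bonds, 2 electron-density regions.
C8: 2 σ bonds, plus two π bonds — 2 electron domains, sp.

C1 sp, C2 sp, C3 sp2, C4 sp, C5 sp2, C6 sp3, C7 sp, C8 sp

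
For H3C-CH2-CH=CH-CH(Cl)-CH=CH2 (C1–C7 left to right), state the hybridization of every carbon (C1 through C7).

C1 sp3, C2 sp3, C3 sp2, C4 sp2, C5 sp3, C6 sp2, C7 sp2

C1 (4 σ bonds) has steric number 4: sp3.
C2: 4 σ bonds; 4 regions of electron density → sp3.
C3 has 3 σ bonds, plus one π bond: steric number 3 → sp2.
C4 carries 3 σ bonds, plus one π bond, giving a steric number of 3, so it is sp2.
C5 is sp3: 4 σ bonds, 4 electron-density regions.
C6: 3 σ bonds, plus one π bond; 3 regions of electron density → sp2.
C7 is sp2: 3 σ bonds, plus one π bond, 3 electron-density regions.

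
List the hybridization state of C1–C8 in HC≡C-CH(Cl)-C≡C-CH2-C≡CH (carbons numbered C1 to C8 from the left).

C1 is sp: 2 σ bonds, plus two π bonds, 2 electron-density regions.
C2 (2 σ bonds, plus two π bonds) has steric number 2: sp.
C3 — 4 σ bonds. Steric number 4, so sp3.
C4 (2 σ bonds, plus two π bonds) has steric number 2: sp.
C5: 2 σ bonds, plus two π bonds — 2 electron domains, sp.
C6 (4 σ bonds) has steric number 4: sp3.
C7 carries 2 σ bonds, plus two π bonds, giving a steric number of 2, so it is sp.
C8: 2 σ bonds, plus two π bonds — 2 electron domains, sp.

C1 sp, C2 sp, C3 sp3, C4 sp, C5 sp, C6 sp3, C7 sp, C8 sp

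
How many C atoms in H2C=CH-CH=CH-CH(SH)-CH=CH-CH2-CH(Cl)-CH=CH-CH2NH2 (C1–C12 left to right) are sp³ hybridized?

4

C1: sp2
C2: sp2
C3: sp2
C4: sp2
C5: sp3 ✓
C6: sp2
C7: sp2
C8: sp3 ✓
C9: sp3 ✓
C10: sp2
C11: sp2
C12: sp3 ✓
C5, C8, C9, C12 → 4 sp3 carbons.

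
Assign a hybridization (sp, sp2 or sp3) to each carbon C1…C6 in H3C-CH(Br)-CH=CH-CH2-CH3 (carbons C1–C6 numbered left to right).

C1 sp3, C2 sp3, C3 sp2, C4 sp2, C5 sp3, C6 sp3

C1 has 4 σ bonds: steric number 4 → sp3.
C2: 4 σ bonds — 4 electron domains, sp3.
C3 (3 σ bonds, plus one π bond) has steric number 3: sp2.
C4 — 3 σ bonds, plus one π bond. Steric number 3, so sp2.
C5: 4 σ bonds; 4 regions of electron density → sp3.
C6: 4 σ bonds; 4 regions of electron density → sp3.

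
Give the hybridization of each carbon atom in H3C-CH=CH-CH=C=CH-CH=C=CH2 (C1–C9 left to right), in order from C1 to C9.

C1 (4 σ bonds) has steric number 4: sp3.
C2 has 3 σ bonds, plus one π bond: steric number 3 → sp2.
C3 — 3 σ bonds, plus one π bond. Steric number 3, so sp2.
C4: 3 σ bonds, plus one π bond; 3 regions of electron density → sp2.
C5 carries 2 σ bonds, plus two π bonds, giving a steric number of 2, so it is sp.
C6: 3 σ bonds, plus one π bond — 3 electron domains, sp2.
C7 has 3 σ bonds, plus one π bond: steric number 3 → sp2.
C8: 2 σ bonds, plus two π bonds; 2 regions of electron density → sp.
C9 has 3 σ bonds, plus one π bond: steric number 3 → sp2.

C1 sp3, C2 sp2, C3 sp2, C4 sp2, C5 sp, C6 sp2, C7 sp2, C8 sp, C9 sp2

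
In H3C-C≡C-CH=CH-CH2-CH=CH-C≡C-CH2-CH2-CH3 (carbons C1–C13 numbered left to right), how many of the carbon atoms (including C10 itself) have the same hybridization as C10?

4

C10 is sp (two π bonds).
C1: sp3
C2: sp ✓
C3: sp ✓
C4: sp2
C5: sp2
C6: sp3
C7: sp2
C8: sp2
C9: sp ✓
C10: sp ✓
C11: sp3
C12: sp3
C13: sp3
4 carbons are sp.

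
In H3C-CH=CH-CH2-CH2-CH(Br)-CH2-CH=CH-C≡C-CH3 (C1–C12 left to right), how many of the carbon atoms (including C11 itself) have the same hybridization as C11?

2

C11 is sp (two π bonds).
C1: sp3
C2: sp2
C3: sp2
C4: sp3
C5: sp3
C6: sp3
C7: sp3
C8: sp2
C9: sp2
C10: sp ✓
C11: sp ✓
C12: sp3
2 carbons are sp.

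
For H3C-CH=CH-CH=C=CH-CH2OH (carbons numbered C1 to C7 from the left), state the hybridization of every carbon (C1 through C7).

C1 has 4 σ bonds: steric number 4 → sp3.
C2 — 3 σ bonds, plus one π bond. Steric number 3, so sp2.
C3 carries 3 σ bonds, plus one π bond, giving a steric number of 3, so it is sp2.
C4: 3 σ bonds, plus one π bond; 3 regions of electron density → sp2.
C5: 2 σ bonds, plus two π bonds; 2 regions of electron density → sp.
C6 (3 σ bonds, plus one π bond) has steric number 3: sp2.
C7 has 4 σ bonds: steric number 4 → sp3.

C1 sp3, C2 sp2, C3 sp2, C4 sp2, C5 sp, C6 sp2, C7 sp3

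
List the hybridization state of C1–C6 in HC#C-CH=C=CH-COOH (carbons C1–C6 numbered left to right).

C1 sp, C2 sp, C3 sp2, C4 sp, C5 sp2, C6 sp2

C1 — 2 σ bonds, plus two π bonds. Steric number 2, so sp.
C2 — 2 σ bonds, plus two π bonds. Steric number 2, so sp.
C3 has 3 σ bonds, plus one π bond: steric number 3 → sp2.
C4: 2 σ bonds, plus two π bonds — 2 electron domains, sp.
C5 has 3 σ bonds, plus one π bond: steric number 3 → sp2.
C6 — 3 σ bonds, plus one π bond. Steric number 3, so sp2.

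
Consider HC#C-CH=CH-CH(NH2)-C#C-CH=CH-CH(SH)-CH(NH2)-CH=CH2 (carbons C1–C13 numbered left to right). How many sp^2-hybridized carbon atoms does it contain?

C1: sp
C2: sp
C3: sp2 ✓
C4: sp2 ✓
C5: sp3
C6: sp
C7: sp
C8: sp2 ✓
C9: sp2 ✓
C10: sp3
C11: sp3
C12: sp2 ✓
C13: sp2 ✓
C3, C4, C8, C9, C12, C13 → 6 sp2 carbons.

6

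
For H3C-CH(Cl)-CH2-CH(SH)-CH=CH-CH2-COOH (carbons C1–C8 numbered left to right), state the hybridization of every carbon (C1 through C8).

C1 sp3, C2 sp3, C3 sp3, C4 sp3, C5 sp2, C6 sp2, C7 sp3, C8 sp2

C1: 4 σ bonds; 4 regions of electron density → sp3.
C2 (4 σ bonds) has steric number 4: sp3.
C3 is sp3: 4 σ bonds, 4 electron-density regions.
C4 has 4 σ bonds: steric number 4 → sp3.
C5 has 3 σ bonds, plus one π bond: steric number 3 → sp2.
C6 carries 3 σ bonds, plus one π bond, giving a steric number of 3, so it is sp2.
C7: 4 σ bonds — 4 electron domains, sp3.
C8: 3 σ bonds, plus one π bond — 3 electron domains, sp2.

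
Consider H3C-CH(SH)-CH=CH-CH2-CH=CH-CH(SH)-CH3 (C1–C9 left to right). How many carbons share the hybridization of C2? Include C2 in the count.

5

C2 is sp3 (only σ bonds).
C1: sp3 ✓
C2: sp3 ✓
C3: sp2
C4: sp2
C5: sp3 ✓
C6: sp2
C7: sp2
C8: sp3 ✓
C9: sp3 ✓
5 carbons are sp3.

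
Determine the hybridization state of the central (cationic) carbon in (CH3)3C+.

Three σ bonds and an empty p orbital; no lone pair → steric number 3 → sp2 and planar.

sp2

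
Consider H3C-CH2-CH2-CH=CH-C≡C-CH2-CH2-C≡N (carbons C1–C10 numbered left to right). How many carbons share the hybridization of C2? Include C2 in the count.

5

C2 is sp3 (only σ bonds).
C1: sp3 ✓
C2: sp3 ✓
C3: sp3 ✓
C4: sp2
C5: sp2
C6: sp
C7: sp
C8: sp3 ✓
C9: sp3 ✓
C10: sp
5 carbons are sp3.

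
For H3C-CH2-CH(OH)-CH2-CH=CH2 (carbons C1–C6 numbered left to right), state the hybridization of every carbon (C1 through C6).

C1: 4 σ bonds — 4 electron domains, sp3.
C2 — 4 σ bonds. Steric number 4, so sp3.
C3 has 4 σ bonds: steric number 4 → sp3.
C4 has 4 σ bonds: steric number 4 → sp3.
C5: 3 σ bonds, plus one π bond; 3 regions of electron density → sp2.
C6 is sp2: 3 σ bonds, plus one π bond, 3 electron-density regions.

C1 sp3, C2 sp3, C3 sp3, C4 sp3, C5 sp2, C6 sp2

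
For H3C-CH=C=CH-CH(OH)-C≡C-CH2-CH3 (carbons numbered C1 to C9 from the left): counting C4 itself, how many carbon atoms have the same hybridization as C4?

C4 is sp2 (one π bond).
C1: sp3
C2: sp2 ✓
C3: sp
C4: sp2 ✓
C5: sp3
C6: sp
C7: sp
C8: sp3
C9: sp3
2 carbons are sp2.

2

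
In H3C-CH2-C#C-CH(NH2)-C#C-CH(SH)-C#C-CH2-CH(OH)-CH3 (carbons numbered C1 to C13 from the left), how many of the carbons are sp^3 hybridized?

7

C1: sp3 ✓
C2: sp3 ✓
C3: sp
C4: sp
C5: sp3 ✓
C6: sp
C7: sp
C8: sp3 ✓
C9: sp
C10: sp
C11: sp3 ✓
C12: sp3 ✓
C13: sp3 ✓
C1, C2, C5, C8, C11, C12, C13 → 7 sp3 carbons.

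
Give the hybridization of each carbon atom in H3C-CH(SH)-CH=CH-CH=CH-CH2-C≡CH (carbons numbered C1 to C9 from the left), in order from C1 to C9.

C1 sp3, C2 sp3, C3 sp2, C4 sp2, C5 sp2, C6 sp2, C7 sp3, C8 sp, C9 sp

C1: 4 σ bonds — 4 electron domains, sp3.
C2 has 4 σ bonds: steric number 4 → sp3.
C3: 3 σ bonds, plus one π bond; 3 regions of electron density → sp2.
C4: 3 σ bonds, plus one π bond — 3 electron domains, sp2.
C5: 3 σ bonds, plus one π bond — 3 electron domains, sp2.
C6 — 3 σ bonds, plus one π bond. Steric number 3, so sp2.
C7: 4 σ bonds; 4 regions of electron density → sp3.
C8 has 2 σ bonds, plus two π bonds: steric number 2 → sp.
C9 (2 σ bonds, plus two π bonds) has steric number 2: sp.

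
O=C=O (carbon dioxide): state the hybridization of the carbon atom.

sp

Two σ bonds, two π bonds → steric number 2 → sp.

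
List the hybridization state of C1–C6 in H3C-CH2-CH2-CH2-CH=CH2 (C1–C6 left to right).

C1: 4 σ bonds — 4 electron domains, sp3.
C2 — 4 σ bonds. Steric number 4, so sp3.
C3 has 4 σ bonds: steric number 4 → sp3.
C4 is sp3: 4 σ bonds, 4 electron-density regions.
C5 (3 σ bonds, plus one π bond) has steric number 3: sp2.
C6 carries 3 σ bonds, plus one π bond, giving a steric number of 3, so it is sp2.

C1 sp3, C2 sp3, C3 sp3, C4 sp3, C5 sp2, C6 sp2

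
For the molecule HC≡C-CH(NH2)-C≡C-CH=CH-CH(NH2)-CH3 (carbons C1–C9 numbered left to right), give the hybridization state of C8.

sp^3

C8 is sp3: 4 σ bonds, 4 electron-density regions.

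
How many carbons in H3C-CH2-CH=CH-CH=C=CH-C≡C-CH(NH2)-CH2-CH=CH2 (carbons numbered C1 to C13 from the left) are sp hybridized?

3

C1: sp3
C2: sp3
C3: sp2
C4: sp2
C5: sp2
C6: sp ✓
C7: sp2
C8: sp ✓
C9: sp ✓
C10: sp3
C11: sp3
C12: sp2
C13: sp2
C6, C8, C9 → 3 sp carbons.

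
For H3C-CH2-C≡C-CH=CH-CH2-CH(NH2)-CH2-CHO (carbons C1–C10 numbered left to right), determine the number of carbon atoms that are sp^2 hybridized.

3

C1: sp3
C2: sp3
C3: sp
C4: sp
C5: sp2 ✓
C6: sp2 ✓
C7: sp3
C8: sp3
C9: sp3
C10: sp2 ✓
C5, C6, C10 → 3 sp2 carbons.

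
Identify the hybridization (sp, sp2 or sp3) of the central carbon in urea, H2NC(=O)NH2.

The central carbon — 3 σ bonds, plus one π bond. Steric number 3, so sp2.

sp2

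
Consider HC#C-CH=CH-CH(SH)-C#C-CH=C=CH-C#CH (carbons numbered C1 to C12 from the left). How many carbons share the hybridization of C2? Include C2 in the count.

C2 is sp (two π bonds).
C1: sp ✓
C2: sp ✓
C3: sp2
C4: sp2
C5: sp3
C6: sp ✓
C7: sp ✓
C8: sp2
C9: sp ✓
C10: sp2
C11: sp ✓
C12: sp ✓
7 carbons are sp.

7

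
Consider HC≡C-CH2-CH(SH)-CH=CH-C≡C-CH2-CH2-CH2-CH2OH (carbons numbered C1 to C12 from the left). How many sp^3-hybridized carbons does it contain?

C1: sp
C2: sp
C3: sp3 ✓
C4: sp3 ✓
C5: sp2
C6: sp2
C7: sp
C8: sp
C9: sp3 ✓
C10: sp3 ✓
C11: sp3 ✓
C12: sp3 ✓
C3, C4, C9, C10, C11, C12 → 6 sp3 carbons.

6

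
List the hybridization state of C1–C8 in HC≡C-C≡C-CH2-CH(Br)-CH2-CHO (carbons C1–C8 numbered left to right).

C1 is sp: 2 σ bonds, plus two π bonds, 2 electron-density regions.
C2 (2 σ bonds, plus two π bonds) has steric number 2: sp.
C3 carries 2 σ bonds, plus two π bonds, giving a steric number of 2, so it is sp.
C4 (2 σ bonds, plus two π bonds) has steric number 2: sp.
C5 (4 σ bonds) has steric number 4: sp3.
C6 carries 4 σ bonds, giving a steric number of 4, so it is sp3.
C7: 4 σ bonds — 4 electron domains, sp3.
C8 carries 3 σ bonds, plus one π bond, giving a steric number of 3, so it is sp2.

C1 sp, C2 sp, C3 sp, C4 sp, C5 sp3, C6 sp3, C7 sp3, C8 sp2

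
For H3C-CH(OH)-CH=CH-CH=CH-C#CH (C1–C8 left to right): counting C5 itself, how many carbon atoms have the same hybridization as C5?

C5 is sp2 (one π bond).
C1: sp3
C2: sp3
C3: sp2 ✓
C4: sp2 ✓
C5: sp2 ✓
C6: sp2 ✓
C7: sp
C8: sp
4 carbons are sp2.

4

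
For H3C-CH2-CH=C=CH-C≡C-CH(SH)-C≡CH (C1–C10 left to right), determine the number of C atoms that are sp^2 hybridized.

2

C1: sp3
C2: sp3
C3: sp2 ✓
C4: sp
C5: sp2 ✓
C6: sp
C7: sp
C8: sp3
C9: sp
C10: sp
C3, C5 → 2 sp2 carbons.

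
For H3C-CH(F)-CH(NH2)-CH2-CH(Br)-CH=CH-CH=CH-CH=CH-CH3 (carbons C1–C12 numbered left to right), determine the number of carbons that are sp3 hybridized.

C1: sp3 ✓
C2: sp3 ✓
C3: sp3 ✓
C4: sp3 ✓
C5: sp3 ✓
C6: sp2
C7: sp2
C8: sp2
C9: sp2
C10: sp2
C11: sp2
C12: sp3 ✓
C1, C2, C3, C4, C5, C12 → 6 sp3 carbons.

6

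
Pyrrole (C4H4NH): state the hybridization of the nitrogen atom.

sp²

N has three σ bonds; its lone pair occupies the p orbital and is part of the aromatic π system, so N is sp2 (not the sp3 a naive steric count of 4 would give).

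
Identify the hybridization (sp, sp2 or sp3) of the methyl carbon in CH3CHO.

The methyl carbon — 4 σ bonds. Steric number 4, so sp3.

sp3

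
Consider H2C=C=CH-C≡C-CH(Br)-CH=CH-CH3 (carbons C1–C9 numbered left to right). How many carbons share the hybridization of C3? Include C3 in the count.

4

C3 is sp2 (one π bond).
C1: sp2 ✓
C2: sp
C3: sp2 ✓
C4: sp
C5: sp
C6: sp3
C7: sp2 ✓
C8: sp2 ✓
C9: sp3
4 carbons are sp2.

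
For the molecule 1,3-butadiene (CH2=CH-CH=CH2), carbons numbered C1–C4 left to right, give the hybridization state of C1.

sp2

C1 is sp2: 3 σ bonds, plus one π bond, 3 electron-density regions.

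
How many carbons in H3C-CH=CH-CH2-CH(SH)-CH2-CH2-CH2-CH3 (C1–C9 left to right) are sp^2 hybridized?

2

C1: sp3
C2: sp2 ✓
C3: sp2 ✓
C4: sp3
C5: sp3
C6: sp3
C7: sp3
C8: sp3
C9: sp3
C2, C3 → 2 sp2 carbons.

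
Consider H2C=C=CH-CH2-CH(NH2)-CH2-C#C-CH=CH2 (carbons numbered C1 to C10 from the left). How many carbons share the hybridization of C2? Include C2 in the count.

C2 is sp (two π bonds).
C1: sp2
C2: sp ✓
C3: sp2
C4: sp3
C5: sp3
C6: sp3
C7: sp ✓
C8: sp ✓
C9: sp2
C10: sp2
3 carbons are sp.

3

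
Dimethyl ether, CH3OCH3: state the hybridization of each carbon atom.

sp^3

Each carbon atom — 4 σ bonds. Steric number 4, so sp3.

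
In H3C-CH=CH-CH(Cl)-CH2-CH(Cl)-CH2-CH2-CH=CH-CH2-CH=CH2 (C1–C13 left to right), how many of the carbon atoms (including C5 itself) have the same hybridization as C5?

7

C5 is sp3 (only σ bonds).
C1: sp3 ✓
C2: sp2
C3: sp2
C4: sp3 ✓
C5: sp3 ✓
C6: sp3 ✓
C7: sp3 ✓
C8: sp3 ✓
C9: sp2
C10: sp2
C11: sp3 ✓
C12: sp2
C13: sp2
7 carbons are sp3.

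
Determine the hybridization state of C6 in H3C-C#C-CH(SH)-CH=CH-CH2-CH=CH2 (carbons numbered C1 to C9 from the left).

C6 carries 3 σ bonds, plus one π bond, giving a steric number of 3, so it is sp2.

sp²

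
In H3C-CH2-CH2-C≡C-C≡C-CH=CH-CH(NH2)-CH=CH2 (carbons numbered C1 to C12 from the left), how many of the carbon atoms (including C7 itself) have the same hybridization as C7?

C7 is sp (two π bonds).
C1: sp3
C2: sp3
C3: sp3
C4: sp ✓
C5: sp ✓
C6: sp ✓
C7: sp ✓
C8: sp2
C9: sp2
C10: sp3
C11: sp2
C12: sp2
4 carbons are sp.

4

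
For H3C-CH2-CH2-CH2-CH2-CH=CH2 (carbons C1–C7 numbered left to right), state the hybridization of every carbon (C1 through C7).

C1 — 4 σ bonds. Steric number 4, so sp3.
C2: 4 σ bonds — 4 electron domains, sp3.
C3 carries 4 σ bonds, giving a steric number of 4, so it is sp3.
C4 (4 σ bonds) has steric number 4: sp3.
C5: 4 σ bonds — 4 electron domains, sp3.
C6 — 3 σ bonds, plus one π bond. Steric number 3, so sp2.
C7 has 3 σ bonds, plus one π bond: steric number 3 → sp2.

C1 sp3, C2 sp3, C3 sp3, C4 sp3, C5 sp3, C6 sp2, C7 sp2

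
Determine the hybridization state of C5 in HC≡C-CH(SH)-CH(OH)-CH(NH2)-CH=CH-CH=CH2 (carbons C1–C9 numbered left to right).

sp³

C5 (4 σ bonds) has steric number 4: sp3.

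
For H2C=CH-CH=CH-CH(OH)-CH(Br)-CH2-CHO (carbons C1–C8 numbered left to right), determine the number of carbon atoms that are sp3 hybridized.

C1: sp2
C2: sp2
C3: sp2
C4: sp2
C5: sp3 ✓
C6: sp3 ✓
C7: sp3 ✓
C8: sp2
C5, C6, C7 → 3 sp3 carbons.

3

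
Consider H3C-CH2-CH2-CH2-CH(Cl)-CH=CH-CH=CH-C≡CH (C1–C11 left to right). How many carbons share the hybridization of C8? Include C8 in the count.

C8 is sp2 (one π bond).
C1: sp3
C2: sp3
C3: sp3
C4: sp3
C5: sp3
C6: sp2 ✓
C7: sp2 ✓
C8: sp2 ✓
C9: sp2 ✓
C10: sp
C11: sp
4 carbons are sp2.

4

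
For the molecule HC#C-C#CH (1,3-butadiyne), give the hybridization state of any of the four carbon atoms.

sp

Every carbon is part of a C≡C triple bond: two σ regions → sp.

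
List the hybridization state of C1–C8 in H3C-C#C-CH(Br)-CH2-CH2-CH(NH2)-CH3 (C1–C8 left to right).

C1 sp3, C2 sp, C3 sp, C4 sp3, C5 sp3, C6 sp3, C7 sp3, C8 sp3

C1 has 4 σ bonds: steric number 4 → sp3.
C2 is sp: 2 σ bonds, plus two π bonds, 2 electron-density regions.
C3 — 2 σ bonds, plus two π bonds. Steric number 2, so sp.
C4 has 4 σ bonds: steric number 4 → sp3.
C5: 4 σ bonds — 4 electron domains, sp3.
C6: 4 σ bonds — 4 electron domains, sp3.
C7 carries 4 σ bonds, giving a steric number of 4, so it is sp3.
C8: 4 σ bonds; 4 regions of electron density → sp3.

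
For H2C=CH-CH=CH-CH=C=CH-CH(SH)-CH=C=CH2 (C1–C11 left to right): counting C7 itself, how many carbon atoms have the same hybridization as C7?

8

C7 is sp2 (one π bond).
C1: sp2 ✓
C2: sp2 ✓
C3: sp2 ✓
C4: sp2 ✓
C5: sp2 ✓
C6: sp
C7: sp2 ✓
C8: sp3
C9: sp2 ✓
C10: sp
C11: sp2 ✓
8 carbons are sp2.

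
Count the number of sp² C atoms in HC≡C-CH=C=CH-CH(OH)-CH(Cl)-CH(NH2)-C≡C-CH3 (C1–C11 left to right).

C1: sp
C2: sp
C3: sp2 ✓
C4: sp
C5: sp2 ✓
C6: sp3
C7: sp3
C8: sp3
C9: sp
C10: sp
C11: sp3
C3, C5 → 2 sp2 carbons.

2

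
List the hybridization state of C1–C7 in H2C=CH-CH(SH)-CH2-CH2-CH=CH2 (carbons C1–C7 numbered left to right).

C1 sp2, C2 sp2, C3 sp3, C4 sp3, C5 sp3, C6 sp2, C7 sp2

C1 is sp2: 3 σ bonds, plus one π bond, 3 electron-density regions.
C2 has 3 σ bonds, plus one π bond: steric number 3 → sp2.
C3 is sp3: 4 σ bonds, 4 electron-density regions.
C4 carries 4 σ bonds, giving a steric number of 4, so it is sp3.
C5 is sp3: 4 σ bonds, 4 electron-density regions.
C6 (3 σ bonds, plus one π bond) has steric number 3: sp2.
C7 has 3 σ bonds, plus one π bond: steric number 3 → sp2.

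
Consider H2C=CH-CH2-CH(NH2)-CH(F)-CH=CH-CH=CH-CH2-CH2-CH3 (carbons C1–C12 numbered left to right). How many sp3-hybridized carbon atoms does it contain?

C1: sp2
C2: sp2
C3: sp3 ✓
C4: sp3 ✓
C5: sp3 ✓
C6: sp2
C7: sp2
C8: sp2
C9: sp2
C10: sp3 ✓
C11: sp3 ✓
C12: sp3 ✓
C3, C4, C5, C10, C11, C12 → 6 sp3 carbons.

6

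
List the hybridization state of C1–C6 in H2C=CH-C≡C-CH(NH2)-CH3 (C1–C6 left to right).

C1 sp2, C2 sp2, C3 sp, C4 sp, C5 sp3, C6 sp3

C1: 3 σ bonds, plus one π bond; 3 regions of electron density → sp2.
C2 carries 3 σ bonds, plus one π bond, giving a steric number of 3, so it is sp2.
C3 — 2 σ bonds, plus two π bonds. Steric number 2, so sp.
C4 — 2 σ bonds, plus two π bonds. Steric number 2, so sp.
C5 is sp3: 4 σ bonds, 4 electron-density regions.
C6 carries 4 σ bonds, giving a steric number of 4, so it is sp3.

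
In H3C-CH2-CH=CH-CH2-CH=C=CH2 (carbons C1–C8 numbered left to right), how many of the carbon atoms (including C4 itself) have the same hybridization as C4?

4

C4 is sp2 (one π bond).
C1: sp3
C2: sp3
C3: sp2 ✓
C4: sp2 ✓
C5: sp3
C6: sp2 ✓
C7: sp
C8: sp2 ✓
4 carbons are sp2.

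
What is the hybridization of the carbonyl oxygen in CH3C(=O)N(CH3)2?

sp2

The carbonyl oxygen: 1 σ bond and 2 lone pairs, plus one π bond; 3 regions of electron density → sp2.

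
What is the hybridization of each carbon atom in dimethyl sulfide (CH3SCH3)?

sp3

Each carbon atom: 4 σ bonds — 4 electron domains, sp3.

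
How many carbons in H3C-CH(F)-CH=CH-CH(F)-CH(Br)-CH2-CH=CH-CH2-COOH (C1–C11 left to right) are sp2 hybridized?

C1: sp3
C2: sp3
C3: sp2 ✓
C4: sp2 ✓
C5: sp3
C6: sp3
C7: sp3
C8: sp2 ✓
C9: sp2 ✓
C10: sp3
C11: sp2 ✓
C3, C4, C8, C9, C11 → 5 sp2 carbons.

5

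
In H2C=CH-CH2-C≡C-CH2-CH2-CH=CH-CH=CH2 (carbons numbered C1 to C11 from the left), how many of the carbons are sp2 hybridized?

C1: sp2 ✓
C2: sp2 ✓
C3: sp3
C4: sp
C5: sp
C6: sp3
C7: sp3
C8: sp2 ✓
C9: sp2 ✓
C10: sp2 ✓
C11: sp2 ✓
C1, C2, C8, C9, C10, C11 → 6 sp2 carbons.

6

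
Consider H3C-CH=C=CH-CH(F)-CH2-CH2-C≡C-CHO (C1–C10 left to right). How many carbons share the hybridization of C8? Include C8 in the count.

3

C8 is sp (two π bonds).
C1: sp3
C2: sp2
C3: sp ✓
C4: sp2
C5: sp3
C6: sp3
C7: sp3
C8: sp ✓
C9: sp ✓
C10: sp2
3 carbons are sp.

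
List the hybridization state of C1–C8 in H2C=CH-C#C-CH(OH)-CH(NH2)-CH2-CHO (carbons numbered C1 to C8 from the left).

C1 sp2, C2 sp2, C3 sp, C4 sp, C5 sp3, C6 sp3, C7 sp3, C8 sp2

C1 is sp2: 3 σ bonds, plus one π bond, 3 electron-density regions.
C2 is sp2: 3 σ bonds, plus one π bond, 3 electron-density regions.
C3 is sp: 2 σ bonds, plus two π bonds, 2 electron-density regions.
C4 — 2 σ bonds, plus two π bonds. Steric number 2, so sp.
C5 (4 σ bonds) has steric number 4: sp3.
C6 (4 σ bonds) has steric number 4: sp3.
C7: 4 σ bonds — 4 electron domains, sp3.
C8 — 3 σ bonds, plus one π bond. Steric number 3, so sp2.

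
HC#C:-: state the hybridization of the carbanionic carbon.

sp

One σ bond + one lone pair = steric number 2 → sp.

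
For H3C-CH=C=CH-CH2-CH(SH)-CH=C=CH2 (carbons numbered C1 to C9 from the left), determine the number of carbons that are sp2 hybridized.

4

C1: sp3
C2: sp2 ✓
C3: sp
C4: sp2 ✓
C5: sp3
C6: sp3
C7: sp2 ✓
C8: sp
C9: sp2 ✓
C2, C4, C7, C9 → 4 sp2 carbons.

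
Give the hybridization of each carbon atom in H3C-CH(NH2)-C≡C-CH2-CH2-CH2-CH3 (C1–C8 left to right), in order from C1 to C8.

C1 sp3, C2 sp3, C3 sp, C4 sp, C5 sp3, C6 sp3, C7 sp3, C8 sp3

C1: 4 σ bonds; 4 regions of electron density → sp3.
C2: 4 σ bonds — 4 electron domains, sp3.
C3 carries 2 σ bonds, plus two π bonds, giving a steric number of 2, so it is sp.
C4: 2 σ bonds, plus two π bonds — 2 electron domains, sp.
C5 — 4 σ bonds. Steric number 4, so sp3.
C6 (4 σ bonds) has steric number 4: sp3.
C7: 4 σ bonds; 4 regions of electron density → sp3.
C8: 4 σ bonds; 4 regions of electron density → sp3.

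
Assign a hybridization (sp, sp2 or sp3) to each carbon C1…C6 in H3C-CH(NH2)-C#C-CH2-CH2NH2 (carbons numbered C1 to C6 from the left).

C1 (4 σ bonds) has steric number 4: sp3.
C2: 4 σ bonds — 4 electron domains, sp3.
C3 has 2 σ bonds, plus two π bonds: steric number 2 → sp.
C4: 2 σ bonds, plus two π bonds; 2 regions of electron density → sp.
C5 is sp3: 4 σ bonds, 4 electron-density regions.
C6: 4 σ bonds; 4 regions of electron density → sp3.

C1 sp3, C2 sp3, C3 sp, C4 sp, C5 sp3, C6 sp3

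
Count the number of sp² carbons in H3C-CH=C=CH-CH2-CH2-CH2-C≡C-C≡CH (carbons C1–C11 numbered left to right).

C1: sp3
C2: sp2 ✓
C3: sp
C4: sp2 ✓
C5: sp3
C6: sp3
C7: sp3
C8: sp
C9: sp
C10: sp
C11: sp
C2, C4 → 2 sp2 carbons.

2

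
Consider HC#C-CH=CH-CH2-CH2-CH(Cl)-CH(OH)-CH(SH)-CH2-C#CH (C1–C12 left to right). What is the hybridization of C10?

sp³

C10 — 4 σ bonds. Steric number 4, so sp3.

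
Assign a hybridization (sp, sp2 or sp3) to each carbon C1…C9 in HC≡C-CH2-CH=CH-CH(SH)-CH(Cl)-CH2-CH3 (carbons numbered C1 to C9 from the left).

C1 carries 2 σ bonds, plus two π bonds, giving a steric number of 2, so it is sp.
C2 is sp: 2 σ bonds, plus two π bonds, 2 electron-density regions.
C3 has 4 σ bonds: steric number 4 → sp3.
C4 — 3 σ bonds, plus one π bond. Steric number 3, so sp2.
C5 is sp2: 3 σ bonds, plus one π bond, 3 electron-density regions.
C6: 4 σ bonds; 4 regions of electron density → sp3.
C7 has 4 σ bonds: steric number 4 → sp3.
C8: 4 σ bonds; 4 regions of electron density → sp3.
C9: 4 σ bonds; 4 regions of electron density → sp3.

C1 sp, C2 sp, C3 sp3, C4 sp2, C5 sp2, C6 sp3, C7 sp3, C8 sp3, C9 sp3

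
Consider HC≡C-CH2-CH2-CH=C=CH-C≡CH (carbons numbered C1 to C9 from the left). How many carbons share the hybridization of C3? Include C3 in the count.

C3 is sp3 (only σ bonds).
C1: sp
C2: sp
C3: sp3 ✓
C4: sp3 ✓
C5: sp2
C6: sp
C7: sp2
C8: sp
C9: sp
2 carbons are sp3.

2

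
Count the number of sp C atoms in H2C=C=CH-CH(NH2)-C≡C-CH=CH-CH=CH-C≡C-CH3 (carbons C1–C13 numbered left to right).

C1: sp2
C2: sp ✓
C3: sp2
C4: sp3
C5: sp ✓
C6: sp ✓
C7: sp2
C8: sp2
C9: sp2
C10: sp2
C11: sp ✓
C12: sp ✓
C13: sp3
C2, C5, C6, C11, C12 → 5 sp carbons.

5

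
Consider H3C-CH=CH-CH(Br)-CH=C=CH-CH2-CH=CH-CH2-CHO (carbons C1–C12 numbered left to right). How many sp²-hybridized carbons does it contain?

7

C1: sp3
C2: sp2 ✓
C3: sp2 ✓
C4: sp3
C5: sp2 ✓
C6: sp
C7: sp2 ✓
C8: sp3
C9: sp2 ✓
C10: sp2 ✓
C11: sp3
C12: sp2 ✓
C2, C3, C5, C7, C9, C10, C12 → 7 sp2 carbons.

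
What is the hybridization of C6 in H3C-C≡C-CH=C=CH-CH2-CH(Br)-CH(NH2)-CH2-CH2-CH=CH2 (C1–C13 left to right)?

C6 has 3 σ bonds, plus one π bond: steric number 3 → sp2.

sp2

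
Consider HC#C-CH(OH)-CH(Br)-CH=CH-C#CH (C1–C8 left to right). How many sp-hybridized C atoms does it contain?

4

C1: sp ✓
C2: sp ✓
C3: sp3
C4: sp3
C5: sp2
C6: sp2
C7: sp ✓
C8: sp ✓
C1, C2, C7, C8 → 4 sp carbons.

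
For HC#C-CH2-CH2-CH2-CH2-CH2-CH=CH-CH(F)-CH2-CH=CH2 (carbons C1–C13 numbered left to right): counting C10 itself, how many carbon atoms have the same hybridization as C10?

7

C10 is sp3 (only σ bonds).
C1: sp
C2: sp
C3: sp3 ✓
C4: sp3 ✓
C5: sp3 ✓
C6: sp3 ✓
C7: sp3 ✓
C8: sp2
C9: sp2
C10: sp3 ✓
C11: sp3 ✓
C12: sp2
C13: sp2
7 carbons are sp3.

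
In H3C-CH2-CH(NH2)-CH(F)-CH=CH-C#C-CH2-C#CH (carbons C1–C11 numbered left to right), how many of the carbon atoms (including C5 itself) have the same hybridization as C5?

2

C5 is sp2 (one π bond).
C1: sp3
C2: sp3
C3: sp3
C4: sp3
C5: sp2 ✓
C6: sp2 ✓
C7: sp
C8: sp
C9: sp3
C10: sp
C11: sp
2 carbons are sp2.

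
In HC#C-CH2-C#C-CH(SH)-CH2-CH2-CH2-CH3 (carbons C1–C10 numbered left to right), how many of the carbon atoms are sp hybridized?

4

C1: sp ✓
C2: sp ✓
C3: sp3
C4: sp ✓
C5: sp ✓
C6: sp3
C7: sp3
C8: sp3
C9: sp3
C10: sp3
C1, C2, C4, C5 → 4 sp carbons.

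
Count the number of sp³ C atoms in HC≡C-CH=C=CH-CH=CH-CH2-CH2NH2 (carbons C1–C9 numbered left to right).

C1: sp
C2: sp
C3: sp2
C4: sp
C5: sp2
C6: sp2
C7: sp2
C8: sp3 ✓
C9: sp3 ✓
C8, C9 → 2 sp3 carbons.

2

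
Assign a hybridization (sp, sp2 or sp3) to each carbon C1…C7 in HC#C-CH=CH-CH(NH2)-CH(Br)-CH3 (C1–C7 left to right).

C1 (2 σ bonds, plus two π bonds) has steric number 2: sp.
C2 (2 σ bonds, plus two π bonds) has steric number 2: sp.
C3: 3 σ bonds, plus one π bond; 3 regions of electron density → sp2.
C4 carries 3 σ bonds, plus one π bond, giving a steric number of 3, so it is sp2.
C5: 4 σ bonds; 4 regions of electron density → sp3.
C6: 4 σ bonds — 4 electron domains, sp3.
C7 is sp3: 4 σ bonds, 4 electron-density regions.

C1 sp, C2 sp, C3 sp2, C4 sp2, C5 sp3, C6 sp3, C7 sp3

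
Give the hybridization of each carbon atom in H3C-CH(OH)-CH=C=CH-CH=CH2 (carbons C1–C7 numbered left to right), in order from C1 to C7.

C1 sp3, C2 sp3, C3 sp2, C4 sp, C5 sp2, C6 sp2, C7 sp2

C1: 4 σ bonds; 4 regions of electron density → sp3.
C2 — 4 σ bonds. Steric number 4, so sp3.
C3: 3 σ bonds, plus one π bond — 3 electron domains, sp2.
C4 is sp: 2 σ bonds, plus two π bonds, 2 electron-density regions.
C5 (3 σ bonds, plus one π bond) has steric number 3: sp2.
C6: 3 σ bonds, plus one π bond — 3 electron domains, sp2.
C7 is sp2: 3 σ bonds, plus one π bond, 3 electron-density regions.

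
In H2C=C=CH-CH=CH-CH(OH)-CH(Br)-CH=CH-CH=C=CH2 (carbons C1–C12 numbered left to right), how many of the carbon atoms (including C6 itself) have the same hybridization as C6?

C6 is sp3 (only σ bonds).
C1: sp2
C2: sp
C3: sp2
C4: sp2
C5: sp2
C6: sp3 ✓
C7: sp3 ✓
C8: sp2
C9: sp2
C10: sp2
C11: sp
C12: sp2
2 carbons are sp3.

2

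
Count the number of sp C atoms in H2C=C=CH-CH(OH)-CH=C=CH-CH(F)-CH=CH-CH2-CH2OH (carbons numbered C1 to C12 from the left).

C1: sp2
C2: sp ✓
C3: sp2
C4: sp3
C5: sp2
C6: sp ✓
C7: sp2
C8: sp3
C9: sp2
C10: sp2
C11: sp3
C12: sp3
C2, C6 → 2 sp carbons.

2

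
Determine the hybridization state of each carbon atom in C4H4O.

sp²

Each carbon atom: 3 σ bonds, plus one π bond — 3 electron domains, sp2.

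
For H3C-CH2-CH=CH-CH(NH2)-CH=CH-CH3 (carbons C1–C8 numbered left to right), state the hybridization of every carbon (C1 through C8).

C1 carries 4 σ bonds, giving a steric number of 4, so it is sp3.
C2 (4 σ bonds) has steric number 4: sp3.
C3: 3 σ bonds, plus one π bond; 3 regions of electron density → sp2.
C4 carries 3 σ bonds, plus one π bond, giving a steric number of 3, so it is sp2.
C5: 4 σ bonds — 4 electron domains, sp3.
C6 has 3 σ bonds, plus one π bond: steric number 3 → sp2.
C7 (3 σ bonds, plus one π bond) has steric number 3: sp2.
C8 carries 4 σ bonds, giving a steric number of 4, so it is sp3.

C1 sp3, C2 sp3, C3 sp2, C4 sp2, C5 sp3, C6 sp2, C7 sp2, C8 sp3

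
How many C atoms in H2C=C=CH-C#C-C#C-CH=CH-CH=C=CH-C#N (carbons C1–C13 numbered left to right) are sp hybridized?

C1: sp2
C2: sp ✓
C3: sp2
C4: sp ✓
C5: sp ✓
C6: sp ✓
C7: sp ✓
C8: sp2
C9: sp2
C10: sp2
C11: sp ✓
C12: sp2
C13: sp ✓
C2, C4, C5, C6, C7, C11, C13 → 7 sp carbons.

7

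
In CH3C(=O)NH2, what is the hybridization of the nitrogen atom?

The nitrogen lone pair is delocalised into the carbonyl π system (amide resonance), so N is planar sp2 rather than the sp3 a naive steric count of 4 would suggest.

sp2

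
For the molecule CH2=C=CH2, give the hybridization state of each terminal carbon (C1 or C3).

sp2

Each terminal carbon (C1 or C3): 3 σ bonds, plus one π bond — 3 electron domains, sp2.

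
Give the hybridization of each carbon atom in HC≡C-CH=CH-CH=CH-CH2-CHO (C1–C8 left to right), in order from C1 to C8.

C1 has 2 σ bonds, plus two π bonds: steric number 2 → sp.
C2 (2 σ bonds, plus two π bonds) has steric number 2: sp.
C3: 3 σ bonds, plus one π bond — 3 electron domains, sp2.
C4: 3 σ bonds, plus one π bond — 3 electron domains, sp2.
C5 carries 3 σ bonds, plus one π bond, giving a steric number of 3, so it is sp2.
C6 (3 σ bonds, plus one π bond) has steric number 3: sp2.
C7: 4 σ bonds — 4 electron domains, sp3.
C8 — 3 σ bonds, plus one π bond. Steric number 3, so sp2.

C1 sp, C2 sp, C3 sp2, C4 sp2, C5 sp2, C6 sp2, C7 sp3, C8 sp2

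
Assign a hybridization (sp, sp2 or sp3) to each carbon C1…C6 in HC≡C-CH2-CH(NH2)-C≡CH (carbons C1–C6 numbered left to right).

C1 sp, C2 sp, C3 sp3, C4 sp3, C5 sp, C6 sp

C1 is sp: 2 σ bonds, plus two π bonds, 2 electron-density regions.
C2 has 2 σ bonds, plus two π bonds: steric number 2 → sp.
C3 (4 σ bonds) has steric number 4: sp3.
C4 — 4 σ bonds. Steric number 4, so sp3.
C5 (2 σ bonds, plus two π bonds) has steric number 2: sp.
C6 (2 σ bonds, plus two π bonds) has steric number 2: sp.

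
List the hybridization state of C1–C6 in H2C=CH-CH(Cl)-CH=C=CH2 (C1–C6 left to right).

C1 (3 σ bonds, plus one π bond) has steric number 3: sp2.
C2 is sp2: 3 σ bonds, plus one π bond, 3 electron-density regions.
C3 carries 4 σ bonds, giving a steric number of 4, so it is sp3.
C4: 3 σ bonds, plus one π bond — 3 electron domains, sp2.
C5 has 2 σ bonds, plus two π bonds: steric number 2 → sp.
C6 is sp2: 3 σ bonds, plus one π bond, 3 electron-density regions.

C1 sp2, C2 sp2, C3 sp3, C4 sp2, C5 sp, C6 sp2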